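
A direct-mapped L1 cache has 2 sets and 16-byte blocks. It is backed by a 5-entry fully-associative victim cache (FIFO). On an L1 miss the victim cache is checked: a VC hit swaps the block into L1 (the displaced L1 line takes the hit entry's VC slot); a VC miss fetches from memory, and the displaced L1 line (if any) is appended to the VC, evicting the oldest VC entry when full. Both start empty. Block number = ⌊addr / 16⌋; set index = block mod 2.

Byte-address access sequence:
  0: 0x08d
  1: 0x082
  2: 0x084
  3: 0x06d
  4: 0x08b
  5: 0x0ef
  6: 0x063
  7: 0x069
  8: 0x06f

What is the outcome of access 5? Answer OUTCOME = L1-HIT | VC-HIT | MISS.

0: 0x8d (blk 8, set 0) → MISS  vc=[]
1: 0x82 (blk 8, set 0) → L1-HIT  vc=[]
2: 0x84 (blk 8, set 0) → L1-HIT  vc=[]
3: 0x6d (blk 6, set 0) → MISS  vc=[8]
4: 0x8b (blk 8, set 0) → VC-HIT  vc=[6]
5: 0xef (blk 14, set 0) → MISS  vc=[6, 8]
6: 0x63 (blk 6, set 0) → VC-HIT  vc=[14, 8]
7: 0x69 (blk 6, set 0) → L1-HIT  vc=[14, 8]
8: 0x6f (blk 6, set 0) → L1-HIT  vc=[14, 8]

OUTCOME = MISS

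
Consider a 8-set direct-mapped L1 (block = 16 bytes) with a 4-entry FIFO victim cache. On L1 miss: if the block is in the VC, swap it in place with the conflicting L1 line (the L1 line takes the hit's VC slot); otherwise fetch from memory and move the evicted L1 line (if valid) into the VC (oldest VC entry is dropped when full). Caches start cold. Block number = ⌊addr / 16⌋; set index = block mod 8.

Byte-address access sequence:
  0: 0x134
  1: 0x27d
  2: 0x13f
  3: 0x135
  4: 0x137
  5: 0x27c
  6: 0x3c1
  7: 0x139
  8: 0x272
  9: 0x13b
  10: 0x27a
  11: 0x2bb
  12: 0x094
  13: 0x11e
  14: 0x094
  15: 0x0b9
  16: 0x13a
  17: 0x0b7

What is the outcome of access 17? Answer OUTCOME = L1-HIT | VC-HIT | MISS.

OUTCOME = VC-HIT

0: 0x134 (blk 19, set 3) → MISS  vc=[]
1: 0x27d (blk 39, set 7) → MISS  vc=[]
2: 0x13f (blk 19, set 3) → L1-HIT  vc=[]
3: 0x135 (blk 19, set 3) → L1-HIT  vc=[]
4: 0x137 (blk 19, set 3) → L1-HIT  vc=[]
5: 0x27c (blk 39, set 7) → L1-HIT  vc=[]
6: 0x3c1 (blk 60, set 4) → MISS  vc=[]
7: 0x139 (blk 19, set 3) → L1-HIT  vc=[]
8: 0x272 (blk 39, set 7) → L1-HIT  vc=[]
9: 0x13b (blk 19, set 3) → L1-HIT  vc=[]
10: 0x27a (blk 39, set 7) → L1-HIT  vc=[]
11: 0x2bb (blk 43, set 3) → MISS  vc=[19]
12: 0x94 (blk 9, set 1) → MISS  vc=[19]
13: 0x11e (blk 17, set 1) → MISS  vc=[19, 9]
14: 0x94 (blk 9, set 1) → VC-HIT  vc=[19, 17]
15: 0xb9 (blk 11, set 3) → MISS  vc=[19, 17, 43]
16: 0x13a (blk 19, set 3) → VC-HIT  vc=[11, 17, 43]
17: 0xb7 (blk 11, set 3) → VC-HIT  vc=[19, 17, 43]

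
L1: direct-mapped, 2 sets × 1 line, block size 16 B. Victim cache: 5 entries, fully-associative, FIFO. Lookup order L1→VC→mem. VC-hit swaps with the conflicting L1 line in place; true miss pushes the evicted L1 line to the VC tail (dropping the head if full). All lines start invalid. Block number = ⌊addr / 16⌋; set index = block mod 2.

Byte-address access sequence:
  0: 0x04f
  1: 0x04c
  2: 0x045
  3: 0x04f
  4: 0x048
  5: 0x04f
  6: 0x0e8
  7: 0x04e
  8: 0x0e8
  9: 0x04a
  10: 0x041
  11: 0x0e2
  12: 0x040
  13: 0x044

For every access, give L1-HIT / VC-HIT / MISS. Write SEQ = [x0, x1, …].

SEQ = [MISS, L1-HIT, L1-HIT, L1-HIT, L1-HIT, L1-HIT, MISS, VC-HIT, VC-HIT, VC-HIT, L1-HIT, VC-HIT, VC-HIT, L1-HIT]

0: 0x4f (blk 4, set 0) → MISS  vc=[]
1: 0x4c (blk 4, set 0) → L1-HIT  vc=[]
2: 0x45 (blk 4, set 0) → L1-HIT  vc=[]
3: 0x4f (blk 4, set 0) → L1-HIT  vc=[]
4: 0x48 (blk 4, set 0) → L1-HIT  vc=[]
5: 0x4f (blk 4, set 0) → L1-HIT  vc=[]
6: 0xe8 (blk 14, set 0) → MISS  vc=[4]
7: 0x4e (blk 4, set 0) → VC-HIT  vc=[14]
8: 0xe8 (blk 14, set 0) → VC-HIT  vc=[4]
9: 0x4a (blk 4, set 0) → VC-HIT  vc=[14]
10: 0x41 (blk 4, set 0) → L1-HIT  vc=[14]
11: 0xe2 (blk 14, set 0) → VC-HIT  vc=[4]
12: 0x40 (blk 4, set 0) → VC-HIT  vc=[14]
13: 0x44 (blk 4, set 0) → L1-HIT  vc=[14]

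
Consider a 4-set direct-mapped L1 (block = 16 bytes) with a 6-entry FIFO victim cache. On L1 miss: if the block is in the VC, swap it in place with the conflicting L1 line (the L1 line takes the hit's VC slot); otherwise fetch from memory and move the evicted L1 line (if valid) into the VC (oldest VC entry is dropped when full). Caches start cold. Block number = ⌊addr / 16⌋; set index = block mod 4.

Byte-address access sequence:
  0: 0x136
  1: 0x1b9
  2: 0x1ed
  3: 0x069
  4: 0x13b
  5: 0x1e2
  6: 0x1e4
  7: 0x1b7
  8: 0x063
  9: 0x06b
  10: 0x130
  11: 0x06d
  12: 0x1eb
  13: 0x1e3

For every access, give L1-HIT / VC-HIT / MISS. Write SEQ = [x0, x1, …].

SEQ = [MISS, MISS, MISS, MISS, VC-HIT, VC-HIT, L1-HIT, VC-HIT, VC-HIT, L1-HIT, VC-HIT, L1-HIT, VC-HIT, L1-HIT]

  [0] addr=0x136 blk=19 s=3: MISS | VC []
  [1] addr=0x1b9 blk=27 s=3: MISS | VC [19]
  [2] addr=0x1ed blk=30 s=2: MISS | VC [19]
  [3] addr=0x69 blk=6 s=2: MISS | VC [19, 30]
  [4] addr=0x13b blk=19 s=3: VC-HIT | VC [27, 30]
  [5] addr=0x1e2 blk=30 s=2: VC-HIT | VC [27, 6]
  [6] addr=0x1e4 blk=30 s=2: L1-HIT | VC [27, 6]
  [7] addr=0x1b7 blk=27 s=3: VC-HIT | VC [19, 6]
  [8] addr=0x63 blk=6 s=2: VC-HIT | VC [19, 30]
  [9] addr=0x6b blk=6 s=2: L1-HIT | VC [19, 30]
  [10] addr=0x130 blk=19 s=3: VC-HIT | VC [27, 30]
  [11] addr=0x6d blk=6 s=2: L1-HIT | VC [27, 30]
  [12] addr=0x1eb blk=30 s=2: VC-HIT | VC [27, 6]
  [13] addr=0x1e3 blk=30 s=2: L1-HIT | VC [27, 6]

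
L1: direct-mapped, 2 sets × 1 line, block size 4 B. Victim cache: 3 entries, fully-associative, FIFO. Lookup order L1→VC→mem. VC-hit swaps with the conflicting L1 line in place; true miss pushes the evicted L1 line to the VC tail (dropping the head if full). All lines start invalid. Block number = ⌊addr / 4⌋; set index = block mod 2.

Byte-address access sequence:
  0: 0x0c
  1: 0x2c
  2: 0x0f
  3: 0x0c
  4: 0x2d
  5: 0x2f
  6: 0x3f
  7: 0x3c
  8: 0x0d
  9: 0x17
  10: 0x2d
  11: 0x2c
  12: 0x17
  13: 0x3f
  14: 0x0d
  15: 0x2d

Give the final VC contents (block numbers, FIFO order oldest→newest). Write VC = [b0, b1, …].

0: 0xc (blk 3, set 1) → MISS  vc=[]
1: 0x2c (blk 11, set 1) → MISS  vc=[3]
2: 0xf (blk 3, set 1) → VC-HIT  vc=[11]
3: 0xc (blk 3, set 1) → L1-HIT  vc=[11]
4: 0x2d (blk 11, set 1) → VC-HIT  vc=[3]
5: 0x2f (blk 11, set 1) → L1-HIT  vc=[3]
6: 0x3f (blk 15, set 1) → MISS  vc=[3, 11]
7: 0x3c (blk 15, set 1) → L1-HIT  vc=[3, 11]
8: 0xd (blk 3, set 1) → VC-HIT  vc=[15, 11]
9: 0x17 (blk 5, set 1) → MISS  vc=[15, 11, 3]
10: 0x2d (blk 11, set 1) → VC-HIT  vc=[15, 5, 3]
11: 0x2c (blk 11, set 1) → L1-HIT  vc=[15, 5, 3]
12: 0x17 (blk 5, set 1) → VC-HIT  vc=[15, 11, 3]
13: 0x3f (blk 15, set 1) → VC-HIT  vc=[5, 11, 3]
14: 0xd (blk 3, set 1) → VC-HIT  vc=[5, 11, 15]
15: 0x2d (blk 11, set 1) → VC-HIT  vc=[5, 3, 15]

VC = [5, 3, 15]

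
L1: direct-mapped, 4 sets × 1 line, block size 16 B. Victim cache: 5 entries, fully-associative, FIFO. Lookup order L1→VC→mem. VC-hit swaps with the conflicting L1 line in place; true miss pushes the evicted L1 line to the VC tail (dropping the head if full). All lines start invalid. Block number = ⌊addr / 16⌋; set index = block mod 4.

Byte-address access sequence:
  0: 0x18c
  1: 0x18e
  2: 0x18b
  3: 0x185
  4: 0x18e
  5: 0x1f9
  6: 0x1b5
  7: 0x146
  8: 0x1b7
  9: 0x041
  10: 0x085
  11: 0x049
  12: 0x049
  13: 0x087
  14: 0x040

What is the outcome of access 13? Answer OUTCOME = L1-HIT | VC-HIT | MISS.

OUTCOME = VC-HIT

#0 0x18c→b24/s0 MISS; vc=[]
#1 0x18e→b24/s0 L1-HIT; vc=[]
#2 0x18b→b24/s0 L1-HIT; vc=[]
#3 0x185→b24/s0 L1-HIT; vc=[]
#4 0x18e→b24/s0 L1-HIT; vc=[]
#5 0x1f9→b31/s3 MISS; vc=[]
#6 0x1b5→b27/s3 MISS; vc=[31]
#7 0x146→b20/s0 MISS; vc=[31,24]
#8 0x1b7→b27/s3 L1-HIT; vc=[31,24]
#9 0x41→b4/s0 MISS; vc=[31,24,20]
#10 0x85→b8/s0 MISS; vc=[31,24,20,4]
#11 0x49→b4/s0 VC-HIT; vc=[31,24,20,8]
#12 0x49→b4/s0 L1-HIT; vc=[31,24,20,8]
#13 0x87→b8/s0 VC-HIT; vc=[31,24,20,4]
#14 0x40→b4/s0 VC-HIT; vc=[31,24,20,8]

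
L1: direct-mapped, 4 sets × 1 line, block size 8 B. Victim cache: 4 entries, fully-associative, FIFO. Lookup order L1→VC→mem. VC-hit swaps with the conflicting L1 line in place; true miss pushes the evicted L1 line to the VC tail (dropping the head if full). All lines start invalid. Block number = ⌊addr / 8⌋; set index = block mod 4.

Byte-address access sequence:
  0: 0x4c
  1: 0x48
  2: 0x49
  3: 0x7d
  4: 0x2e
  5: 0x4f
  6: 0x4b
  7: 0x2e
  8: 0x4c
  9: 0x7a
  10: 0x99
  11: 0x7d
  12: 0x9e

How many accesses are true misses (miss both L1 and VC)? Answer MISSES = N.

MISSES = 4

  [0] addr=0x4c blk=9 s=1: MISS | VC []
  [1] addr=0x48 blk=9 s=1: L1-HIT | VC []
  [2] addr=0x49 blk=9 s=1: L1-HIT | VC []
  [3] addr=0x7d blk=15 s=3: MISS | VC []
  [4] addr=0x2e blk=5 s=1: MISS | VC [9]
  [5] addr=0x4f blk=9 s=1: VC-HIT | VC [5]
  [6] addr=0x4b blk=9 s=1: L1-HIT | VC [5]
  [7] addr=0x2e blk=5 s=1: VC-HIT | VC [9]
  [8] addr=0x4c blk=9 s=1: VC-HIT | VC [5]
  [9] addr=0x7a blk=15 s=3: L1-HIT | VC [5]
  [10] addr=0x99 blk=19 s=3: MISS | VC [5, 15]
  [11] addr=0x7d blk=15 s=3: VC-HIT | VC [5, 19]
  [12] addr=0x9e blk=19 s=3: VC-HIT | VC [5, 15]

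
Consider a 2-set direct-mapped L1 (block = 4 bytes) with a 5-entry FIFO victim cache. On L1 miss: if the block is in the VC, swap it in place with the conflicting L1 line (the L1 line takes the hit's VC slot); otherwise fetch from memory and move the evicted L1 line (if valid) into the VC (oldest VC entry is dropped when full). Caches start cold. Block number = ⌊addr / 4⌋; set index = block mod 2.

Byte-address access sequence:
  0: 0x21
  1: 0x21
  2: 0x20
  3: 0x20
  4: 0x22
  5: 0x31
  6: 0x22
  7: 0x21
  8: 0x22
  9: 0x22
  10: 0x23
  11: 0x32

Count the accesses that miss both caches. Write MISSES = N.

MISSES = 2

#0 0x21→b8/s0 MISS; vc=[]
#1 0x21→b8/s0 L1-HIT; vc=[]
#2 0x20→b8/s0 L1-HIT; vc=[]
#3 0x20→b8/s0 L1-HIT; vc=[]
#4 0x22→b8/s0 L1-HIT; vc=[]
#5 0x31→b12/s0 MISS; vc=[8]
#6 0x22→b8/s0 VC-HIT; vc=[12]
#7 0x21→b8/s0 L1-HIT; vc=[12]
#8 0x22→b8/s0 L1-HIT; vc=[12]
#9 0x22→b8/s0 L1-HIT; vc=[12]
#10 0x23→b8/s0 L1-HIT; vc=[12]
#11 0x32→b12/s0 VC-HIT; vc=[8]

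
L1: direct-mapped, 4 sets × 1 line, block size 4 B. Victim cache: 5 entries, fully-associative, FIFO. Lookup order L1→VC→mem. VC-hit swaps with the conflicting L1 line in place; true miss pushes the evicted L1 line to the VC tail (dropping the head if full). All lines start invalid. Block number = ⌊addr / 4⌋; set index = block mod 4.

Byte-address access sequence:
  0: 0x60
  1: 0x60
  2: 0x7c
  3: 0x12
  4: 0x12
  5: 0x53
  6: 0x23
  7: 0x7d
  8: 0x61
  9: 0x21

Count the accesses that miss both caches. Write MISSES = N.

0: 0x60 (blk 24, set 0) → MISS  vc=[]
1: 0x60 (blk 24, set 0) → L1-HIT  vc=[]
2: 0x7c (blk 31, set 3) → MISS  vc=[]
3: 0x12 (blk 4, set 0) → MISS  vc=[24]
4: 0x12 (blk 4, set 0) → L1-HIT  vc=[24]
5: 0x53 (blk 20, set 0) → MISS  vc=[24, 4]
6: 0x23 (blk 8, set 0) → MISS  vc=[24, 4, 20]
7: 0x7d (blk 31, set 3) → L1-HIT  vc=[24, 4, 20]
8: 0x61 (blk 24, set 0) → VC-HIT  vc=[8, 4, 20]
9: 0x21 (blk 8, set 0) → VC-HIT  vc=[24, 4, 20]

MISSES = 5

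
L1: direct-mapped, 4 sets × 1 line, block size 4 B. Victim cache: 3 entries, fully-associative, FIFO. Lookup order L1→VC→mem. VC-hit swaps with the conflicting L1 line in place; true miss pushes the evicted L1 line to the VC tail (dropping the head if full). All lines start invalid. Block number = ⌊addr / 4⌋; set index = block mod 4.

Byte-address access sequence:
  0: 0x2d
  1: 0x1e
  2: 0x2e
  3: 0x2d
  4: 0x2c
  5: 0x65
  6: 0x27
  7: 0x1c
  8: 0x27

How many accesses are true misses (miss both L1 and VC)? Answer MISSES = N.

MISSES = 4

  [0] addr=0x2d blk=11 s=3: MISS | VC []
  [1] addr=0x1e blk=7 s=3: MISS | VC [11]
  [2] addr=0x2e blk=11 s=3: VC-HIT | VC [7]
  [3] addr=0x2d blk=11 s=3: L1-HIT | VC [7]
  [4] addr=0x2c blk=11 s=3: L1-HIT | VC [7]
  [5] addr=0x65 blk=25 s=1: MISS | VC [7]
  [6] addr=0x27 blk=9 s=1: MISS | VC [7, 25]
  [7] addr=0x1c blk=7 s=3: VC-HIT | VC [11, 25]
  [8] addr=0x27 blk=9 s=1: L1-HIT | VC [11, 25]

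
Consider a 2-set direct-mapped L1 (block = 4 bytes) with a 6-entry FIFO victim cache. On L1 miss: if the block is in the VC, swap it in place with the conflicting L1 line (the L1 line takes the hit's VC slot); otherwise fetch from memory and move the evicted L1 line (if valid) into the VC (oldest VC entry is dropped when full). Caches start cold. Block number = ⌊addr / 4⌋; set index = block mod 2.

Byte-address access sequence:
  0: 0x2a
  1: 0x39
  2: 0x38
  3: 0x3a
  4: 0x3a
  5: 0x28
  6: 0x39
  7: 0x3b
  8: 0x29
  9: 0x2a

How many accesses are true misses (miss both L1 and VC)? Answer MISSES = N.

MISSES = 2

#0 0x2a→b10/s0 MISS; vc=[]
#1 0x39→b14/s0 MISS; vc=[10]
#2 0x38→b14/s0 L1-HIT; vc=[10]
#3 0x3a→b14/s0 L1-HIT; vc=[10]
#4 0x3a→b14/s0 L1-HIT; vc=[10]
#5 0x28→b10/s0 VC-HIT; vc=[14]
#6 0x39→b14/s0 VC-HIT; vc=[10]
#7 0x3b→b14/s0 L1-HIT; vc=[10]
#8 0x29→b10/s0 VC-HIT; vc=[14]
#9 0x2a→b10/s0 L1-HIT; vc=[14]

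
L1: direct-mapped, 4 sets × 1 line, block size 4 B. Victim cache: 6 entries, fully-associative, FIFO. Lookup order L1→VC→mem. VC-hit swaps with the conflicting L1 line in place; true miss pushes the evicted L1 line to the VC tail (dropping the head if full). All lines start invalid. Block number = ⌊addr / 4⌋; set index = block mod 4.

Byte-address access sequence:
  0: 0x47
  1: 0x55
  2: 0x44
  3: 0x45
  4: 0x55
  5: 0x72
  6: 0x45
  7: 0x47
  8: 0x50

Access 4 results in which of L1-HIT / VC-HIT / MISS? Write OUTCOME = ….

OUTCOME = VC-HIT

0: 0x47 (blk 17, set 1) → MISS  vc=[]
1: 0x55 (blk 21, set 1) → MISS  vc=[17]
2: 0x44 (blk 17, set 1) → VC-HIT  vc=[21]
3: 0x45 (blk 17, set 1) → L1-HIT  vc=[21]
4: 0x55 (blk 21, set 1) → VC-HIT  vc=[17]
5: 0x72 (blk 28, set 0) → MISS  vc=[17]
6: 0x45 (blk 17, set 1) → VC-HIT  vc=[21]
7: 0x47 (blk 17, set 1) → L1-HIT  vc=[21]
8: 0x50 (blk 20, set 0) → MISS  vc=[21, 28]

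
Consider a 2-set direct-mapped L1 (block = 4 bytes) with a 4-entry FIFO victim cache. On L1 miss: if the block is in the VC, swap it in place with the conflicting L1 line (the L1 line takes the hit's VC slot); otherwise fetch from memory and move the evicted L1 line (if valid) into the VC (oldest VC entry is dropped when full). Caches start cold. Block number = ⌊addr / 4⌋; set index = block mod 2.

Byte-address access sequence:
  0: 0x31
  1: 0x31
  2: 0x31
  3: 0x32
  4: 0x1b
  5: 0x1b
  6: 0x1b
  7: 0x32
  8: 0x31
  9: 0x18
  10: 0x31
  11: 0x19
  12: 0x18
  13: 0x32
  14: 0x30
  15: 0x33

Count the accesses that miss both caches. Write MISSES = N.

  [0] addr=0x31 blk=12 s=0: MISS | VC []
  [1] addr=0x31 blk=12 s=0: L1-HIT | VC []
  [2] addr=0x31 blk=12 s=0: L1-HIT | VC []
  [3] addr=0x32 blk=12 s=0: L1-HIT | VC []
  [4] addr=0x1b blk=6 s=0: MISS | VC [12]
  [5] addr=0x1b blk=6 s=0: L1-HIT | VC [12]
  [6] addr=0x1b blk=6 s=0: L1-HIT | VC [12]
  [7] addr=0x32 blk=12 s=0: VC-HIT | VC [6]
  [8] addr=0x31 blk=12 s=0: L1-HIT | VC [6]
  [9] addr=0x18 blk=6 s=0: VC-HIT | VC [12]
  [10] addr=0x31 blk=12 s=0: VC-HIT | VC [6]
  [11] addr=0x19 blk=6 s=0: VC-HIT | VC [12]
  [12] addr=0x18 blk=6 s=0: L1-HIT | VC [12]
  [13] addr=0x32 blk=12 s=0: VC-HIT | VC [6]
  [14] addr=0x30 blk=12 s=0: L1-HIT | VC [6]
  [15] addr=0x33 blk=12 s=0: L1-HIT | VC [6]

MISSES = 2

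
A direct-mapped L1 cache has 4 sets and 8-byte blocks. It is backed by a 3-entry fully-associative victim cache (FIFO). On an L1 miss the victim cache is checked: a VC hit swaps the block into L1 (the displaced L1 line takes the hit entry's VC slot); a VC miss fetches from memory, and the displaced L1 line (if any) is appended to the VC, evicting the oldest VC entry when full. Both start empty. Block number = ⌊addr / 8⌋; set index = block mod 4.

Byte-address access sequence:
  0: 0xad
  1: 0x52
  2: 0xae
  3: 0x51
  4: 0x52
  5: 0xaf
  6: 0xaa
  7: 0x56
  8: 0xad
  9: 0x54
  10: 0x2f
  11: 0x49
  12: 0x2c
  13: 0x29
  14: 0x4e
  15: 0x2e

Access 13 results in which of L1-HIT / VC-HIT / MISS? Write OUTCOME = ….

0: 0xad (blk 21, set 1) → MISS  vc=[]
1: 0x52 (blk 10, set 2) → MISS  vc=[]
2: 0xae (blk 21, set 1) → L1-HIT  vc=[]
3: 0x51 (blk 10, set 2) → L1-HIT  vc=[]
4: 0x52 (blk 10, set 2) → L1-HIT  vc=[]
5: 0xaf (blk 21, set 1) → L1-HIT  vc=[]
6: 0xaa (blk 21, set 1) → L1-HIT  vc=[]
7: 0x56 (blk 10, set 2) → L1-HIT  vc=[]
8: 0xad (blk 21, set 1) → L1-HIT  vc=[]
9: 0x54 (blk 10, set 2) → L1-HIT  vc=[]
10: 0x2f (blk 5, set 1) → MISS  vc=[21]
11: 0x49 (blk 9, set 1) → MISS  vc=[21, 5]
12: 0x2c (blk 5, set 1) → VC-HIT  vc=[21, 9]
13: 0x29 (blk 5, set 1) → L1-HIT  vc=[21, 9]
14: 0x4e (blk 9, set 1) → VC-HIT  vc=[21, 5]
15: 0x2e (blk 5, set 1) → VC-HIT  vc=[21, 9]

OUTCOME = L1-HIT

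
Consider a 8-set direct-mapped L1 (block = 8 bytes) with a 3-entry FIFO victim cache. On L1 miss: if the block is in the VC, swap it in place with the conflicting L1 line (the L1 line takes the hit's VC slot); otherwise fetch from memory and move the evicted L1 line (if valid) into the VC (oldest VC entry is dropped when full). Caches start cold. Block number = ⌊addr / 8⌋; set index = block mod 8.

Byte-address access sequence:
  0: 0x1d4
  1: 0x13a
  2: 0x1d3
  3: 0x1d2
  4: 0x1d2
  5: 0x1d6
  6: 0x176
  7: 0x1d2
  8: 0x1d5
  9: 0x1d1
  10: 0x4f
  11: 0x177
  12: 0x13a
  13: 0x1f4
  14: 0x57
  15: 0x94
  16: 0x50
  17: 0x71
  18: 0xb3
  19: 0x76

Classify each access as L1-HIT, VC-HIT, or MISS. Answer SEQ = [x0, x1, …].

#0 0x1d4→b58/s2 MISS; vc=[]
#1 0x13a→b39/s7 MISS; vc=[]
#2 0x1d3→b58/s2 L1-HIT; vc=[]
#3 0x1d2→b58/s2 L1-HIT; vc=[]
#4 0x1d2→b58/s2 L1-HIT; vc=[]
#5 0x1d6→b58/s2 L1-HIT; vc=[]
#6 0x176→b46/s6 MISS; vc=[]
#7 0x1d2→b58/s2 L1-HIT; vc=[]
#8 0x1d5→b58/s2 L1-HIT; vc=[]
#9 0x1d1→b58/s2 L1-HIT; vc=[]
#10 0x4f→b9/s1 MISS; vc=[]
#11 0x177→b46/s6 L1-HIT; vc=[]
#12 0x13a→b39/s7 L1-HIT; vc=[]
#13 0x1f4→b62/s6 MISS; vc=[46]
#14 0x57→b10/s2 MISS; vc=[46,58]
#15 0x94→b18/s2 MISS; vc=[46,58,10]
#16 0x50→b10/s2 VC-HIT; vc=[46,58,18]
#17 0x71→b14/s6 MISS; vc=[58,18,62]
#18 0xb3→b22/s6 MISS; vc=[18,62,14]
#19 0x76→b14/s6 VC-HIT; vc=[18,62,22]

SEQ = [MISS, MISS, L1-HIT, L1-HIT, L1-HIT, L1-HIT, MISS, L1-HIT, L1-HIT, L1-HIT, MISS, L1-HIT, L1-HIT, MISS, MISS, MISS, VC-HIT, MISS, MISS, VC-HIT]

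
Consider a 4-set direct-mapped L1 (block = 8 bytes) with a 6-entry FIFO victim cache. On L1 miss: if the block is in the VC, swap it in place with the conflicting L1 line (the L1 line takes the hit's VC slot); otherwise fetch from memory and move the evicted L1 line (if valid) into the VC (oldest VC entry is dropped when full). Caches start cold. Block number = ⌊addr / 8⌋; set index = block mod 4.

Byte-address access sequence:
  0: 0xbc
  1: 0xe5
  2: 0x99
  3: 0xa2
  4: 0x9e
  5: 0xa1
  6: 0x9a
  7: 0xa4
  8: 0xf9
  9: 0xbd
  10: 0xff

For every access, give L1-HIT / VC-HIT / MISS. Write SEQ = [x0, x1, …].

  [0] addr=0xbc blk=23 s=3: MISS | VC []
  [1] addr=0xe5 blk=28 s=0: MISS | VC []
  [2] addr=0x99 blk=19 s=3: MISS | VC [23]
  [3] addr=0xa2 blk=20 s=0: MISS | VC [23, 28]
  [4] addr=0x9e blk=19 s=3: L1-HIT | VC [23, 28]
  [5] addr=0xa1 blk=20 s=0: L1-HIT | VC [23, 28]
  [6] addr=0x9a blk=19 s=3: L1-HIT | VC [23, 28]
  [7] addr=0xa4 blk=20 s=0: L1-HIT | VC [23, 28]
  [8] addr=0xf9 blk=31 s=3: MISS | VC [23, 28, 19]
  [9] addr=0xbd blk=23 s=3: VC-HIT | VC [31, 28, 19]
  [10] addr=0xff blk=31 s=3: VC-HIT | VC [23, 28, 19]

SEQ = [MISS, MISS, MISS, MISS, L1-HIT, L1-HIT, L1-HIT, L1-HIT, MISS, VC-HIT, VC-HIT]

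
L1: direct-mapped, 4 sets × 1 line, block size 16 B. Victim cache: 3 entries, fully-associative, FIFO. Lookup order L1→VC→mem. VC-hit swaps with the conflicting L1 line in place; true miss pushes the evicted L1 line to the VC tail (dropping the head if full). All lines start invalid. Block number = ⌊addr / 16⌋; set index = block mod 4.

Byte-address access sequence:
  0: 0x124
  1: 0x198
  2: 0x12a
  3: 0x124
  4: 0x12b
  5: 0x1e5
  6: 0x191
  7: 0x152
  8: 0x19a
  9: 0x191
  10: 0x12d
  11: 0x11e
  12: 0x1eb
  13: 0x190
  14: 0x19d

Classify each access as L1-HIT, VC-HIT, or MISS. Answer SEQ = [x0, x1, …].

  [0] addr=0x124 blk=18 s=2: MISS | VC []
  [1] addr=0x198 blk=25 s=1: MISS | VC []
  [2] addr=0x12a blk=18 s=2: L1-HIT | VC []
  [3] addr=0x124 blk=18 s=2: L1-HIT | VC []
  [4] addr=0x12b blk=18 s=2: L1-HIT | VC []
  [5] addr=0x1e5 blk=30 s=2: MISS | VC [18]
  [6] addr=0x191 blk=25 s=1: L1-HIT | VC [18]
  [7] addr=0x152 blk=21 s=1: MISS | VC [18, 25]
  [8] addr=0x19a blk=25 s=1: VC-HIT | VC [18, 21]
  [9] addr=0x191 blk=25 s=1: L1-HIT | VC [18, 21]
  [10] addr=0x12d blk=18 s=2: VC-HIT | VC [30, 21]
  [11] addr=0x11e blk=17 s=1: MISS | VC [30, 21, 25]
  [12] addr=0x1eb blk=30 s=2: VC-HIT | VC [18, 21, 25]
  [13] addr=0x190 blk=25 s=1: VC-HIT | VC [18, 21, 17]
  [14] addr=0x19d blk=25 s=1: L1-HIT | VC [18, 21, 17]

SEQ = [MISS, MISS, L1-HIT, L1-HIT, L1-HIT, MISS, L1-HIT, MISS, VC-HIT, L1-HIT, VC-HIT, MISS, VC-HIT, VC-HIT, L1-HIT]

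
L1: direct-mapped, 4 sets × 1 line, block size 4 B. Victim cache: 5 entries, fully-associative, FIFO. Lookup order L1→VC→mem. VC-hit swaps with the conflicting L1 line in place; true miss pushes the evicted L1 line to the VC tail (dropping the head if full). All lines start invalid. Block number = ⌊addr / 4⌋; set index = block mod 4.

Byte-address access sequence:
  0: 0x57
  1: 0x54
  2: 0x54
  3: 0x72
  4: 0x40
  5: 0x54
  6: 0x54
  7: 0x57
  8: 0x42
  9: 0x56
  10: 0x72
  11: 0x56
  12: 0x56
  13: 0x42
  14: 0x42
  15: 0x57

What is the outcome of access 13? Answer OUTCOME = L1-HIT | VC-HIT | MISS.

  [0] addr=0x57 blk=21 s=1: MISS | VC []
  [1] addr=0x54 blk=21 s=1: L1-HIT | VC []
  [2] addr=0x54 blk=21 s=1: L1-HIT | VC []
  [3] addr=0x72 blk=28 s=0: MISS | VC []
  [4] addr=0x40 blk=16 s=0: MISS | VC [28]
  [5] addr=0x54 blk=21 s=1: L1-HIT | VC [28]
  [6] addr=0x54 blk=21 s=1: L1-HIT | VC [28]
  [7] addr=0x57 blk=21 s=1: L1-HIT | VC [28]
  [8] addr=0x42 blk=16 s=0: L1-HIT | VC [28]
  [9] addr=0x56 blk=21 s=1: L1-HIT | VC [28]
  [10] addr=0x72 blk=28 s=0: VC-HIT | VC [16]
  [11] addr=0x56 blk=21 s=1: L1-HIT | VC [16]
  [12] addr=0x56 blk=21 s=1: L1-HIT | VC [16]
  [13] addr=0x42 blk=16 s=0: VC-HIT | VC [28]
  [14] addr=0x42 blk=16 s=0: L1-HIT | VC [28]
  [15] addr=0x57 blk=21 s=1: L1-HIT | VC [28]

OUTCOME = VC-HIT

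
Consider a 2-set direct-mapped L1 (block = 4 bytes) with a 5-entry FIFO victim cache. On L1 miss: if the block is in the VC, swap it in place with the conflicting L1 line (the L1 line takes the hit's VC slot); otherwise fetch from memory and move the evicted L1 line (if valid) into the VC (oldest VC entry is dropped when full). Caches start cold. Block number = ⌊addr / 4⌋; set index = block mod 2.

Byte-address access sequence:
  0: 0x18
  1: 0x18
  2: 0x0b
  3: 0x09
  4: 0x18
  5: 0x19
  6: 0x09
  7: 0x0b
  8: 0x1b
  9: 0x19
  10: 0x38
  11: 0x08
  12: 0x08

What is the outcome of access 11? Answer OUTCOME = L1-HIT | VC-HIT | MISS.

OUTCOME = VC-HIT

  [0] addr=0x18 blk=6 s=0: MISS | VC []
  [1] addr=0x18 blk=6 s=0: L1-HIT | VC []
  [2] addr=0xb blk=2 s=0: MISS | VC [6]
  [3] addr=0x9 blk=2 s=0: L1-HIT | VC [6]
  [4] addr=0x18 blk=6 s=0: VC-HIT | VC [2]
  [5] addr=0x19 blk=6 s=0: L1-HIT | VC [2]
  [6] addr=0x9 blk=2 s=0: VC-HIT | VC [6]
  [7] addr=0xb blk=2 s=0: L1-HIT | VC [6]
  [8] addr=0x1b blk=6 s=0: VC-HIT | VC [2]
  [9] addr=0x19 blk=6 s=0: L1-HIT | VC [2]
  [10] addr=0x38 blk=14 s=0: MISS | VC [2, 6]
  [11] addr=0x8 blk=2 s=0: VC-HIT | VC [14, 6]
  [12] addr=0x8 blk=2 s=0: L1-HIT | VC [14, 6]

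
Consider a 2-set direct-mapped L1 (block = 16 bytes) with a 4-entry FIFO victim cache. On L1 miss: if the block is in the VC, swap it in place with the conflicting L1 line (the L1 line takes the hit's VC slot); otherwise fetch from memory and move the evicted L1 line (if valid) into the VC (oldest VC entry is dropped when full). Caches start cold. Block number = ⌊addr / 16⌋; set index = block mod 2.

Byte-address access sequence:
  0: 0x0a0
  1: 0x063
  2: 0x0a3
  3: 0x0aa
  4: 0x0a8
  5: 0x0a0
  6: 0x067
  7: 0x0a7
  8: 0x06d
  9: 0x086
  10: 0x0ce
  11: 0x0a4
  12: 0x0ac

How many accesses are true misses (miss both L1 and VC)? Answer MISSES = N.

MISSES = 4

0: 0xa0 (blk 10, set 0) → MISS  vc=[]
1: 0x63 (blk 6, set 0) → MISS  vc=[10]
2: 0xa3 (blk 10, set 0) → VC-HIT  vc=[6]
3: 0xaa (blk 10, set 0) → L1-HIT  vc=[6]
4: 0xa8 (blk 10, set 0) → L1-HIT  vc=[6]
5: 0xa0 (blk 10, set 0) → L1-HIT  vc=[6]
6: 0x67 (blk 6, set 0) → VC-HIT  vc=[10]
7: 0xa7 (blk 10, set 0) → VC-HIT  vc=[6]
8: 0x6d (blk 6, set 0) → VC-HIT  vc=[10]
9: 0x86 (blk 8, set 0) → MISS  vc=[10, 6]
10: 0xce (blk 12, set 0) → MISS  vc=[10, 6, 8]
11: 0xa4 (blk 10, set 0) → VC-HIT  vc=[12, 6, 8]
12: 0xac (blk 10, set 0) → L1-HIT  vc=[12, 6, 8]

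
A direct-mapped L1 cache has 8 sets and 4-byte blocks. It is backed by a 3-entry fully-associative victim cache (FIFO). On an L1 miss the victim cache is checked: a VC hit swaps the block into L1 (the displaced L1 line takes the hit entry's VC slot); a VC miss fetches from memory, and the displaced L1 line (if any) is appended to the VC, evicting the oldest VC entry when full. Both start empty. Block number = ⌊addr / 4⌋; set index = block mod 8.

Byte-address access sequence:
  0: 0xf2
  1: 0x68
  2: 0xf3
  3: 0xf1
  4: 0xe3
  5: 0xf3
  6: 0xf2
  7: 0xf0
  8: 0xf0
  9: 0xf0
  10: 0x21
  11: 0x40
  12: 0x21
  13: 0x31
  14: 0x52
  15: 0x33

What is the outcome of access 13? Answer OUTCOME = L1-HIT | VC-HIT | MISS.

OUTCOME = MISS

#0 0xf2→b60/s4 MISS; vc=[]
#1 0x68→b26/s2 MISS; vc=[]
#2 0xf3→b60/s4 L1-HIT; vc=[]
#3 0xf1→b60/s4 L1-HIT; vc=[]
#4 0xe3→b56/s0 MISS; vc=[]
#5 0xf3→b60/s4 L1-HIT; vc=[]
#6 0xf2→b60/s4 L1-HIT; vc=[]
#7 0xf0→b60/s4 L1-HIT; vc=[]
#8 0xf0→b60/s4 L1-HIT; vc=[]
#9 0xf0→b60/s4 L1-HIT; vc=[]
#10 0x21→b8/s0 MISS; vc=[56]
#11 0x40→b16/s0 MISS; vc=[56,8]
#12 0x21→b8/s0 VC-HIT; vc=[56,16]
#13 0x31→b12/s4 MISS; vc=[56,16,60]
#14 0x52→b20/s4 MISS; vc=[16,60,12]
#15 0x33→b12/s4 VC-HIT; vc=[16,60,20]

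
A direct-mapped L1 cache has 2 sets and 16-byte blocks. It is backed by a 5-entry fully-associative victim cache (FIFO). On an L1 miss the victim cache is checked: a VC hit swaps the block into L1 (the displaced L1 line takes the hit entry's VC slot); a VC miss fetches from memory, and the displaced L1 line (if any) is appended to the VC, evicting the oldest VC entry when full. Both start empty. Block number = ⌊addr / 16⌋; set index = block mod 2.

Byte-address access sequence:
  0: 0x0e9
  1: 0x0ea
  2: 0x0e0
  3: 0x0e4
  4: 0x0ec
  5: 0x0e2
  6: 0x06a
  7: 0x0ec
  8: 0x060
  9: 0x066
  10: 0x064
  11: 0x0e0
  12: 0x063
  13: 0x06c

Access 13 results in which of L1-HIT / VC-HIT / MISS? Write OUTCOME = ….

0: 0xe9 (blk 14, set 0) → MISS  vc=[]
1: 0xea (blk 14, set 0) → L1-HIT  vc=[]
2: 0xe0 (blk 14, set 0) → L1-HIT  vc=[]
3: 0xe4 (blk 14, set 0) → L1-HIT  vc=[]
4: 0xec (blk 14, set 0) → L1-HIT  vc=[]
5: 0xe2 (blk 14, set 0) → L1-HIT  vc=[]
6: 0x6a (blk 6, set 0) → MISS  vc=[14]
7: 0xec (blk 14, set 0) → VC-HIT  vc=[6]
8: 0x60 (blk 6, set 0) → VC-HIT  vc=[14]
9: 0x66 (blk 6, set 0) → L1-HIT  vc=[14]
10: 0x64 (blk 6, set 0) → L1-HIT  vc=[14]
11: 0xe0 (blk 14, set 0) → VC-HIT  vc=[6]
12: 0x63 (blk 6, set 0) → VC-HIT  vc=[14]
13: 0x6c (blk 6, set 0) → L1-HIT  vc=[14]

OUTCOME = L1-HIT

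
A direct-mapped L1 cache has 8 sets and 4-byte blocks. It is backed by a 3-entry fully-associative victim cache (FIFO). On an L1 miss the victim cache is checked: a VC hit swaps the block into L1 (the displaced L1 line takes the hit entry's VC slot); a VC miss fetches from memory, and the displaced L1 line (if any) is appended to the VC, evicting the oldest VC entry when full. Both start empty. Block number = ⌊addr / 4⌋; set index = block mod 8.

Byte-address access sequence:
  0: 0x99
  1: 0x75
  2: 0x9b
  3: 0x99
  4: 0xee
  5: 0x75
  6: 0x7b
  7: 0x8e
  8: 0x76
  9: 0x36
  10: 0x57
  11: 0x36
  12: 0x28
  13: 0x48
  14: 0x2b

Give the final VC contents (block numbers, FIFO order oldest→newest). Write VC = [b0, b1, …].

VC = [29, 21, 18]

0: 0x99 (blk 38, set 6) → MISS  vc=[]
1: 0x75 (blk 29, set 5) → MISS  vc=[]
2: 0x9b (blk 38, set 6) → L1-HIT  vc=[]
3: 0x99 (blk 38, set 6) → L1-HIT  vc=[]
4: 0xee (blk 59, set 3) → MISS  vc=[]
5: 0x75 (blk 29, set 5) → L1-HIT  vc=[]
6: 0x7b (blk 30, set 6) → MISS  vc=[38]
7: 0x8e (blk 35, set 3) → MISS  vc=[38, 59]
8: 0x76 (blk 29, set 5) → L1-HIT  vc=[38, 59]
9: 0x36 (blk 13, set 5) → MISS  vc=[38, 59, 29]
10: 0x57 (blk 21, set 5) → MISS  vc=[59, 29, 13]
11: 0x36 (blk 13, set 5) → VC-HIT  vc=[59, 29, 21]
12: 0x28 (blk 10, set 2) → MISS  vc=[59, 29, 21]
13: 0x48 (blk 18, set 2) → MISS  vc=[29, 21, 10]
14: 0x2b (blk 10, set 2) → VC-HIT  vc=[29, 21, 18]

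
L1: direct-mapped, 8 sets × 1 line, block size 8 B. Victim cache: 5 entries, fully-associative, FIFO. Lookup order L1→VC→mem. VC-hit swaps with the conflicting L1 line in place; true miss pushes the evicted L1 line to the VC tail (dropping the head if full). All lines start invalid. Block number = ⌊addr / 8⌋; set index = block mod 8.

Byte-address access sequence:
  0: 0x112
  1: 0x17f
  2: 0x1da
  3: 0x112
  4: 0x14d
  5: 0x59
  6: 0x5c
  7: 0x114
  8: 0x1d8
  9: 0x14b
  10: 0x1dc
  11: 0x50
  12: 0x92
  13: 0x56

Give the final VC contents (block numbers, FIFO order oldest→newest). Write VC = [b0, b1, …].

#0 0x112→b34/s2 MISS; vc=[]
#1 0x17f→b47/s7 MISS; vc=[]
#2 0x1da→b59/s3 MISS; vc=[]
#3 0x112→b34/s2 L1-HIT; vc=[]
#4 0x14d→b41/s1 MISS; vc=[]
#5 0x59→b11/s3 MISS; vc=[59]
#6 0x5c→b11/s3 L1-HIT; vc=[59]
#7 0x114→b34/s2 L1-HIT; vc=[59]
#8 0x1d8→b59/s3 VC-HIT; vc=[11]
#9 0x14b→b41/s1 L1-HIT; vc=[11]
#10 0x1dc→b59/s3 L1-HIT; vc=[11]
#11 0x50→b10/s2 MISS; vc=[11,34]
#12 0x92→b18/s2 MISS; vc=[11,34,10]
#13 0x56→b10/s2 VC-HIT; vc=[11,34,18]

VC = [11, 34, 18]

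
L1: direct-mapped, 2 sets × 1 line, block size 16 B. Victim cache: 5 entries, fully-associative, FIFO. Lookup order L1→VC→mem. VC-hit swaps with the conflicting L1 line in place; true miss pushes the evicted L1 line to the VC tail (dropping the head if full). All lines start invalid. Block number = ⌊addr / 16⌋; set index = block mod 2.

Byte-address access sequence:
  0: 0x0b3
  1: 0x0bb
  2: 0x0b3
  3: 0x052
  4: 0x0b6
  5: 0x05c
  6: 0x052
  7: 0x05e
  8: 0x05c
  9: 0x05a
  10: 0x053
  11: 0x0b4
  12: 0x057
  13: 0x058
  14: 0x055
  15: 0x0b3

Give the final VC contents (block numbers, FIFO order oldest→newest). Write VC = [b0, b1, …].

VC = [5]

  [0] addr=0xb3 blk=11 s=1: MISS | VC []
  [1] addr=0xbb blk=11 s=1: L1-HIT | VC []
  [2] addr=0xb3 blk=11 s=1: L1-HIT | VC []
  [3] addr=0x52 blk=5 s=1: MISS | VC [11]
  [4] addr=0xb6 blk=11 s=1: VC-HIT | VC [5]
  [5] addr=0x5c blk=5 s=1: VC-HIT | VC [11]
  [6] addr=0x52 blk=5 s=1: L1-HIT | VC [11]
  [7] addr=0x5e blk=5 s=1: L1-HIT | VC [11]
  [8] addr=0x5c blk=5 s=1: L1-HIT | VC [11]
  [9] addr=0x5a blk=5 s=1: L1-HIT | VC [11]
  [10] addr=0x53 blk=5 s=1: L1-HIT | VC [11]
  [11] addr=0xb4 blk=11 s=1: VC-HIT | VC [5]
  [12] addr=0x57 blk=5 s=1: VC-HIT | VC [11]
  [13] addr=0x58 blk=5 s=1: L1-HIT | VC [11]
  [14] addr=0x55 blk=5 s=1: L1-HIT | VC [11]
  [15] addr=0xb3 blk=11 s=1: VC-HIT | VC [5]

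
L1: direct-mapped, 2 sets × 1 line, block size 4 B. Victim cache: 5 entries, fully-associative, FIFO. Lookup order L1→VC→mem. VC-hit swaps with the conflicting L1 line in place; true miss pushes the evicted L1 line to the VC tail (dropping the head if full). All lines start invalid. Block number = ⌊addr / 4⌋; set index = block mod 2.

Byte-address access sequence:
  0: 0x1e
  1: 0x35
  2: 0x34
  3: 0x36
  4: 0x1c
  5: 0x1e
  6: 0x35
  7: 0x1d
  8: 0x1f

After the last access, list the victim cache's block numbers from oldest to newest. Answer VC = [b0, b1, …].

VC = [13]

#0 0x1e→b7/s1 MISS; vc=[]
#1 0x35→b13/s1 MISS; vc=[7]
#2 0x34→b13/s1 L1-HIT; vc=[7]
#3 0x36→b13/s1 L1-HIT; vc=[7]
#4 0x1c→b7/s1 VC-HIT; vc=[13]
#5 0x1e→b7/s1 L1-HIT; vc=[13]
#6 0x35→b13/s1 VC-HIT; vc=[7]
#7 0x1d→b7/s1 VC-HIT; vc=[13]
#8 0x1f→b7/s1 L1-HIT; vc=[13]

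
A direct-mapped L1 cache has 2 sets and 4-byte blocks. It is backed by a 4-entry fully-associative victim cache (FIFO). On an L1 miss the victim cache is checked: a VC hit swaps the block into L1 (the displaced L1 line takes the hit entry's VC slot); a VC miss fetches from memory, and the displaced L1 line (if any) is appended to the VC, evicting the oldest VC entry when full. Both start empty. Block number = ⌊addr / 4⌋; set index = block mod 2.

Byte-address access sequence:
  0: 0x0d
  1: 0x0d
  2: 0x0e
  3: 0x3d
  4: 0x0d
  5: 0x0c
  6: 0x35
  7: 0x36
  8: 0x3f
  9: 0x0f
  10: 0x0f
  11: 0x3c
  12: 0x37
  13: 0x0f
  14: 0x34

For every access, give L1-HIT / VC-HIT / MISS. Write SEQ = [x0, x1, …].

SEQ = [MISS, L1-HIT, L1-HIT, MISS, VC-HIT, L1-HIT, MISS, L1-HIT, VC-HIT, VC-HIT, L1-HIT, VC-HIT, VC-HIT, VC-HIT, VC-HIT]

  [0] addr=0xd blk=3 s=1: MISS | VC []
  [1] addr=0xd blk=3 s=1: L1-HIT | VC []
  [2] addr=0xe blk=3 s=1: L1-HIT | VC []
  [3] addr=0x3d blk=15 s=1: MISS | VC [3]
  [4] addr=0xd blk=3 s=1: VC-HIT | VC [15]
  [5] addr=0xc blk=3 s=1: L1-HIT | VC [15]
  [6] addr=0x35 blk=13 s=1: MISS | VC [15, 3]
  [7] addr=0x36 blk=13 s=1: L1-HIT | VC [15, 3]
  [8] addr=0x3f blk=15 s=1: VC-HIT | VC [13, 3]
  [9] addr=0xf blk=3 s=1: VC-HIT | VC [13, 15]
  [10] addr=0xf blk=3 s=1: L1-HIT | VC [13, 15]
  [11] addr=0x3c blk=15 s=1: VC-HIT | VC [13, 3]
  [12] addr=0x37 blk=13 s=1: VC-HIT | VC [15, 3]
  [13] addr=0xf blk=3 s=1: VC-HIT | VC [15, 13]
  [14] addr=0x34 blk=13 s=1: VC-HIT | VC [15, 3]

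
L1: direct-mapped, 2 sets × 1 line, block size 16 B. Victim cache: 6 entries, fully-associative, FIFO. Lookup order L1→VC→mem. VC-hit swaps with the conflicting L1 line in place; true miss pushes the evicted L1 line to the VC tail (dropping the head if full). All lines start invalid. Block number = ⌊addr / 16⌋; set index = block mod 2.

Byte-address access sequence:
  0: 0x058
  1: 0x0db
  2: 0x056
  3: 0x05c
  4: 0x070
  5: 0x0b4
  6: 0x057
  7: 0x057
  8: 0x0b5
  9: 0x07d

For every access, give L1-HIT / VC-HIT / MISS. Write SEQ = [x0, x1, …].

  [0] addr=0x58 blk=5 s=1: MISS | VC []
  [1] addr=0xdb blk=13 s=1: MISS | VC [5]
  [2] addr=0x56 blk=5 s=1: VC-HIT | VC [13]
  [3] addr=0x5c blk=5 s=1: L1-HIT | VC [13]
  [4] addr=0x70 blk=7 s=1: MISS | VC [13, 5]
  [5] addr=0xb4 blk=11 s=1: MISS | VC [13, 5, 7]
  [6] addr=0x57 blk=5 s=1: VC-HIT | VC [13, 11, 7]
  [7] addr=0x57 blk=5 s=1: L1-HIT | VC [13, 11, 7]
  [8] addr=0xb5 blk=11 s=1: VC-HIT | VC [13, 5, 7]
  [9] addr=0x7d blk=7 s=1: VC-HIT | VC [13, 5, 11]

SEQ = [MISS, MISS, VC-HIT, L1-HIT, MISS, MISS, VC-HIT, L1-HIT, VC-HIT, VC-HIT]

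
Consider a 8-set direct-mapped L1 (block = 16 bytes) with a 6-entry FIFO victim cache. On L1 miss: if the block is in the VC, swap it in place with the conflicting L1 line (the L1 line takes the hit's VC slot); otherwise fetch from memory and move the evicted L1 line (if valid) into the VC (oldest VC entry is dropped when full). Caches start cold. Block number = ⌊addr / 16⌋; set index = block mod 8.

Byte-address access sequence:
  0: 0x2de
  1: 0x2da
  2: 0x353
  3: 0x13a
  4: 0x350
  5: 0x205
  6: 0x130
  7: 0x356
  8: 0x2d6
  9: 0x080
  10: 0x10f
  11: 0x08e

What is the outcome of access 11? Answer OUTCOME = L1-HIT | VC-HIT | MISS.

OUTCOME = VC-HIT

#0 0x2de→b45/s5 MISS; vc=[]
#1 0x2da→b45/s5 L1-HIT; vc=[]
#2 0x353→b53/s5 MISS; vc=[45]
#3 0x13a→b19/s3 MISS; vc=[45]
#4 0x350→b53/s5 L1-HIT; vc=[45]
#5 0x205→b32/s0 MISS; vc=[45]
#6 0x130→b19/s3 L1-HIT; vc=[45]
#7 0x356→b53/s5 L1-HIT; vc=[45]
#8 0x2d6→b45/s5 VC-HIT; vc=[53]
#9 0x80→b8/s0 MISS; vc=[53,32]
#10 0x10f→b16/s0 MISS; vc=[53,32,8]
#11 0x8e→b8/s0 VC-HIT; vc=[53,32,16]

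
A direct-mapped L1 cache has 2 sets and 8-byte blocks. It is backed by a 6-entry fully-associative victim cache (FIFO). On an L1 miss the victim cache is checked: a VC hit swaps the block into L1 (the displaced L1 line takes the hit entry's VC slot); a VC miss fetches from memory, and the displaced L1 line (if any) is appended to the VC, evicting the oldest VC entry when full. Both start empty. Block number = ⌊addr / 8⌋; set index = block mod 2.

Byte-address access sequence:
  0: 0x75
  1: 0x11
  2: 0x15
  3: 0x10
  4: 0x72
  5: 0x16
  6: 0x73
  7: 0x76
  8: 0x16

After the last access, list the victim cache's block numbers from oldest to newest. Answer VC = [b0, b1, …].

VC = [14]

0: 0x75 (blk 14, set 0) → MISS  vc=[]
1: 0x11 (blk 2, set 0) → MISS  vc=[14]
2: 0x15 (blk 2, set 0) → L1-HIT  vc=[14]
3: 0x10 (blk 2, set 0) → L1-HIT  vc=[14]
4: 0x72 (blk 14, set 0) → VC-HIT  vc=[2]
5: 0x16 (blk 2, set 0) → VC-HIT  vc=[14]
6: 0x73 (blk 14, set 0) → VC-HIT  vc=[2]
7: 0x76 (blk 14, set 0) → L1-HIT  vc=[2]
8: 0x16 (blk 2, set 0) → VC-HIT  vc=[14]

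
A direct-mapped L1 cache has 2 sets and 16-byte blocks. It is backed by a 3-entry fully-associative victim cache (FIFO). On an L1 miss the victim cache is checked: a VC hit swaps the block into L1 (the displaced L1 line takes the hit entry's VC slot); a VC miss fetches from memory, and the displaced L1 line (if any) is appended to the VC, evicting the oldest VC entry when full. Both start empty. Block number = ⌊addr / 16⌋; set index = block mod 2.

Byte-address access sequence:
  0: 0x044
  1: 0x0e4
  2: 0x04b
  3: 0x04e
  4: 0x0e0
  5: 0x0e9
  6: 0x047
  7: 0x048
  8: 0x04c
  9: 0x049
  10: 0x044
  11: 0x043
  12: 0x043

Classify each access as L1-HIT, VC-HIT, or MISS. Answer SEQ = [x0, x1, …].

0: 0x44 (blk 4, set 0) → MISS  vc=[]
1: 0xe4 (blk 14, set 0) → MISS  vc=[4]
2: 0x4b (blk 4, set 0) → VC-HIT  vc=[14]
3: 0x4e (blk 4, set 0) → L1-HIT  vc=[14]
4: 0xe0 (blk 14, set 0) → VC-HIT  vc=[4]
5: 0xe9 (blk 14, set 0) → L1-HIT  vc=[4]
6: 0x47 (blk 4, set 0) → VC-HIT  vc=[14]
7: 0x48 (blk 4, set 0) → L1-HIT  vc=[14]
8: 0x4c (blk 4, set 0) → L1-HIT  vc=[14]
9: 0x49 (blk 4, set 0) → L1-HIT  vc=[14]
10: 0x44 (blk 4, set 0) → L1-HIT  vc=[14]
11: 0x43 (blk 4, set 0) → L1-HIT  vc=[14]
12: 0x43 (blk 4, set 0) → L1-HIT  vc=[14]

SEQ = [MISS, MISS, VC-HIT, L1-HIT, VC-HIT, L1-HIT, VC-HIT, L1-HIT, L1-HIT, L1-HIT, L1-HIT, L1-HIT, L1-HIT]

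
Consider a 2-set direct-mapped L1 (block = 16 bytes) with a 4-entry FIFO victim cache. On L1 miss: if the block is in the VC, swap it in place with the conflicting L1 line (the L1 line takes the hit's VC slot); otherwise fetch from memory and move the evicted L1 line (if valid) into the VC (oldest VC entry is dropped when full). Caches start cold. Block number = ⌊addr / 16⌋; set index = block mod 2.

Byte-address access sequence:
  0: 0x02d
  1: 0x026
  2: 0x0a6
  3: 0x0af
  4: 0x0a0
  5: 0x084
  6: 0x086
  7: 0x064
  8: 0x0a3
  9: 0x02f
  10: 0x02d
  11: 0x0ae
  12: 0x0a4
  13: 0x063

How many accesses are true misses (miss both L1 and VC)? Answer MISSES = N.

MISSES = 4

  [0] addr=0x2d blk=2 s=0: MISS | VC []
  [1] addr=0x26 blk=2 s=0: L1-HIT | VC []
  [2] addr=0xa6 blk=10 s=0: MISS | VC [2]
  [3] addr=0xaf blk=10 s=0: L1-HIT | VC [2]
  [4] addr=0xa0 blk=10 s=0: L1-HIT | VC [2]
  [5] addr=0x84 blk=8 s=0: MISS | VC [2, 10]
  [6] addr=0x86 blk=8 s=0: L1-HIT | VC [2, 10]
  [7] addr=0x64 blk=6 s=0: MISS | VC [2, 10, 8]
  [8] addr=0xa3 blk=10 s=0: VC-HIT | VC [2, 6, 8]
  [9] addr=0x2f blk=2 s=0: VC-HIT | VC [10, 6, 8]
  [10] addr=0x2d blk=2 s=0: L1-HIT | VC [10, 6, 8]
  [11] addr=0xae blk=10 s=0: VC-HIT | VC [2, 6, 8]
  [12] addr=0xa4 blk=10 s=0: L1-HIT | VC [2, 6, 8]
  [13] addr=0x63 blk=6 s=0: VC-HIT | VC [2, 10, 8]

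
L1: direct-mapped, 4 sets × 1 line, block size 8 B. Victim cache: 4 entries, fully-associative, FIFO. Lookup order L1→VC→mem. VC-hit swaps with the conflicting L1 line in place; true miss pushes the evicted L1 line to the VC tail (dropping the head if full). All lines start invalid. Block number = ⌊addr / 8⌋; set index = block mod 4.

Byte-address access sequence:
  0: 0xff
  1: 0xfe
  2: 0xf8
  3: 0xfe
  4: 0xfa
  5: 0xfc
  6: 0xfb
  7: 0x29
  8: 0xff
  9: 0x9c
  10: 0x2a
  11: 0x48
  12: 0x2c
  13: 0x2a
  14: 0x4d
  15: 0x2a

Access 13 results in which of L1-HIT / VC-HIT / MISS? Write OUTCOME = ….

OUTCOME = L1-HIT

0: 0xff (blk 31, set 3) → MISS  vc=[]
1: 0xfe (blk 31, set 3) → L1-HIT  vc=[]
2: 0xf8 (blk 31, set 3) → L1-HIT  vc=[]
3: 0xfe (blk 31, set 3) → L1-HIT  vc=[]
4: 0xfa (blk 31, set 3) → L1-HIT  vc=[]
5: 0xfc (blk 31, set 3) → L1-HIT  vc=[]
6: 0xfb (blk 31, set 3) → L1-HIT  vc=[]
7: 0x29 (blk 5, set 1) → MISS  vc=[]
8: 0xff (blk 31, set 3) → L1-HIT  vc=[]
9: 0x9c (blk 19, set 3) → MISS  vc=[31]
10: 0x2a (blk 5, set 1) → L1-HIT  vc=[31]
11: 0x48 (blk 9, set 1) → MISS  vc=[31, 5]
12: 0x2c (blk 5, set 1) → VC-HIT  vc=[31, 9]
13: 0x2a (blk 5, set 1) → L1-HIT  vc=[31, 9]
14: 0x4d (blk 9, set 1) → VC-HIT  vc=[31, 5]
15: 0x2a (blk 5, set 1) → VC-HIT  vc=[31, 9]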